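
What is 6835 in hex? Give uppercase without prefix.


6835 = 1AB3 hex

1AB3


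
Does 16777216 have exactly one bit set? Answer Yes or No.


0b1000000000000000000000000. Only one bit set => Yes

Yes


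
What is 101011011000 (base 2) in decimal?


101011011000 in decimal = 2776

2776


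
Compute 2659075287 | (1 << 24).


2659075287 | (1 << 24) = 2659075287 | 16777216 = 2675852503

2675852503


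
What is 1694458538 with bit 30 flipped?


1694458538 ^ (1 << 30) = 1694458538 ^ 1073741824 = 620716714

620716714


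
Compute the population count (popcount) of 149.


0b10010101 has 4 set bits

4


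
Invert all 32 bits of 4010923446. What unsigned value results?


4010923446 ^ 4294967295 = 284043849

284043849


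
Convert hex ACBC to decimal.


ACBC hex = 44220 decimal

44220


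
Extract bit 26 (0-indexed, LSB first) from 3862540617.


0b11100110001110011011000101001001, position 26 = 1

1


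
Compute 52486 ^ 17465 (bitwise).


0b1100110100000110 ^ 0b100010000111001 = 0b1000100100111111 = 35135

35135


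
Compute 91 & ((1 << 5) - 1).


91 & 31 = 27

27


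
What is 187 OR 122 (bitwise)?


0b10111011 | 0b1111010 = 0b11111011 = 251

251


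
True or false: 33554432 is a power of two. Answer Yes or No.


0b10000000000000000000000000. Only one bit set => Yes

Yes


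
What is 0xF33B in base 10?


F33B hex = 62267 decimal

62267


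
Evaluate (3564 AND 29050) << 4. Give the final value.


Step 1: 3564 & 29050 = 360
Step 2: 360 << 4 = 5760

5760


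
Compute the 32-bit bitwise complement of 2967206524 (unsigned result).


~0b10110000110110111111101001111100 = 0b1001111001001000000010110000011 = 1327760771 (32-bit unsigned)

1327760771


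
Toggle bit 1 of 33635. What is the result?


33635 ^ (1 << 1) = 33635 ^ 2 = 33633

33633


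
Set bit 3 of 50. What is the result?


50 | (1 << 3) = 50 | 8 = 58

58


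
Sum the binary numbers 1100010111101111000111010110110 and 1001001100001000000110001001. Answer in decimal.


1100010111101111000111010110110 + 1001001100001000000110001001 = 1101100001010000001000000111111 = 1814564927

1814564927


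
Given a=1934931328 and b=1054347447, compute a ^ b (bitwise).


1934931328 ^ 1054347447 = 1301062967

1301062967


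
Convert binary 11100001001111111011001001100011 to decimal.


11100001001111111011001001100011 in decimal = 3779048035

3779048035


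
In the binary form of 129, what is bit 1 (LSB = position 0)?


0b10000001, position 1 = 0

0


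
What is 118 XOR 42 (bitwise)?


0b1110110 ^ 0b101010 = 0b1011100 = 92

92


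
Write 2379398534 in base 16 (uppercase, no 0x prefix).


2379398534 = 8DD2BD86 hex

8DD2BD86


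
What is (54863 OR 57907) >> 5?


Step 1: 54863 | 57907 = 63103
Step 2: 63103 >> 5 = 1971

1971


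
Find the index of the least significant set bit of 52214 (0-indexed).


0b1100101111110110. Lowest set bit at position 1

1


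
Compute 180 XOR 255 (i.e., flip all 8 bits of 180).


180 ^ 255 = 75

75


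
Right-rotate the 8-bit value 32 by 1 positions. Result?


Rotate 0b100000 right by 1 (8-bit) = 0b10000 = 16

16


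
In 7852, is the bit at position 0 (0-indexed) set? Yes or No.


0b1111010101100, bit 0 = 0. No

No


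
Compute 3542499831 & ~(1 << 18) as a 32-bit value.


3542499831 & ~(1 << 18) = 3542237687

3542237687


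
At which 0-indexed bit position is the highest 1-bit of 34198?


0b1000010110010110. Highest set bit at position 15

15


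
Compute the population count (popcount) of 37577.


0b1001001011001001 has 7 set bits

7


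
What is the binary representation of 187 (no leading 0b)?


187 = 10111011 in binary

10111011


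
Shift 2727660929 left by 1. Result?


0b10100010100101001100110110000001 << 1 = 0b101000101001010011001101100000010 = 5455321858

5455321858


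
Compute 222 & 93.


0b11011110 & 0b1011101 = 0b1011100 = 92

92


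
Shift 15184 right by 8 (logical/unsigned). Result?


0b11101101010000 >> 8 = 0b111011 = 59

59


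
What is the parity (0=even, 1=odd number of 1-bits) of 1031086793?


0b111101011101010010001011001001 has 16 ones => parity 0

0


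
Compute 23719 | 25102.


0b101110010100111 | 0b110001000001110 = 0b111111010101111 = 32431

32431


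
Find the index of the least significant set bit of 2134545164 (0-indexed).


0b1111111001110101001001100001100. Lowest set bit at position 2

2


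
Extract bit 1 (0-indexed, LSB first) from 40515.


0b1001111001000011, position 1 = 1

1


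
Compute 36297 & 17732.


0b1000110111001001 & 0b100010101000100 = 0b10101000000 = 1344

1344


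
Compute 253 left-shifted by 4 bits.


0b11111101 << 4 = 0b111111010000 = 4048

4048


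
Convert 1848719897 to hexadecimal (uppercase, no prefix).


1848719897 = 6E313A19 hex

6E313A19


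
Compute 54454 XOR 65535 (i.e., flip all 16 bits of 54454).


54454 ^ 65535 = 11081

11081


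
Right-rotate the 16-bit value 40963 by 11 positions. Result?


Rotate 0b1010000000000011 right by 11 (16-bit) = 0b1110100 = 116

116


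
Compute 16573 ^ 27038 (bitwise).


0b100000010111101 ^ 0b110100110011110 = 0b10100100100011 = 10531

10531


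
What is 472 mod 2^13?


472 & 8191 = 472

472


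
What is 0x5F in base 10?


5F hex = 95 decimal

95


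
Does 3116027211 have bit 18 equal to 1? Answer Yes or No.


0b10111001101110101100110101001011, bit 18 = 0. No

No


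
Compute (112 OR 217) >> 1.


Step 1: 112 | 217 = 249
Step 2: 249 >> 1 = 124

124


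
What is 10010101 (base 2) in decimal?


10010101 in decimal = 149

149


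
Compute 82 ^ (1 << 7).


82 ^ (1 << 7) = 82 ^ 128 = 210

210


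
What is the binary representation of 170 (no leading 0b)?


170 = 10101010 in binary

10101010


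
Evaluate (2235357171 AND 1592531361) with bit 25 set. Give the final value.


Step 1: 2235357171 & 1592531361 = 69996961
Step 2: 69996961 | (1 << 25) = 69996961 | 33554432 = 103551393

103551393


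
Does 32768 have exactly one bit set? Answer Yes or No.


0b1000000000000000. Only one bit set => Yes

Yes


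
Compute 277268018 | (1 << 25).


277268018 | (1 << 25) = 277268018 | 33554432 = 310822450

310822450


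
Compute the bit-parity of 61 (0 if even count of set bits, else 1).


0b111101 has 5 ones => parity 1

1


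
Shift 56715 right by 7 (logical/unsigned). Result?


0b1101110110001011 >> 7 = 0b110111011 = 443

443


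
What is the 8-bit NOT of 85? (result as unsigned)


~0b1010101 = 0b10101010 = 170 (8-bit unsigned)

170


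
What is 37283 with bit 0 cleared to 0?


37283 & ~(1 << 0) = 37282

37282


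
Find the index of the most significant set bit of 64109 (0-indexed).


0b1111101001101101. Highest set bit at position 15

15


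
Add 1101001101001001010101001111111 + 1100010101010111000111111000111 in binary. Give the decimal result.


1101001101001001010101001111111 + 1100010101010111000111111000111 = 11001100010100000011101001000110 = 3427809862

3427809862


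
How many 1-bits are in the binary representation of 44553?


0b1010111000001001 has 7 set bits

7


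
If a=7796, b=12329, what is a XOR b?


7796 ^ 12329 = 11869

11869


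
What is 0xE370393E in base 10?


E370393E hex = 3815782718 decimal

3815782718


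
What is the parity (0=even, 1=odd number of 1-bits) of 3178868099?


0b10111101011110011010110110000011 has 19 ones => parity 1

1


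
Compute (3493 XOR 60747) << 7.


Step 1: 3493 ^ 60747 = 57582
Step 2: 57582 << 7 = 7370496

7370496


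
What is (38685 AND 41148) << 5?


Step 1: 38685 & 41148 = 32796
Step 2: 32796 << 5 = 1049472

1049472


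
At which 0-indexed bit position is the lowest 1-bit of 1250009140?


0b1001010100000011010000000110100. Lowest set bit at position 2

2


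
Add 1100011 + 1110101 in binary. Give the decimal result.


1100011 + 1110101 = 11011000 = 216

216


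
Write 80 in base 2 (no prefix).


80 = 1010000 in binary

1010000


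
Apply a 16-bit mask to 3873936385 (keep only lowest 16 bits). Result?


3873936385 & 65535 = 37889

37889


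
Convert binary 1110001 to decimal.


1110001 in decimal = 113

113


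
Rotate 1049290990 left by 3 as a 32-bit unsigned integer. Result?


Rotate 0b111110100010101110100011101110 left by 3 (32-bit) = 0b11110100010101110100011101110001 = 4099360625

4099360625


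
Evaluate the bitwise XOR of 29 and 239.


0b11101 ^ 0b11101111 = 0b11110010 = 242

242


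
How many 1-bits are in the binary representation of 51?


0b110011 has 4 set bits

4


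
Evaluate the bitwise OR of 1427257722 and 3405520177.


0b1010101000100100011100101111010 | 0b11001010111111000001110100110001 = 0b11011111111111100011110101111011 = 3757981051

3757981051


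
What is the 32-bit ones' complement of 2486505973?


2486505973 ^ 4294967295 = 1808461322

1808461322


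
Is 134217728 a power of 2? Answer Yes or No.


0b1000000000000000000000000000. Only one bit set => Yes

Yes


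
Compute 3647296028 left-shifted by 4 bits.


0b11011001011001010101001000011100 << 4 = 0b110110010110010101010010000111000000 = 58356736448

58356736448


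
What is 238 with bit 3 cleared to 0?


238 & ~(1 << 3) = 230

230


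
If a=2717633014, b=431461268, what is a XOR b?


2717633014 ^ 431461268 = 3092011618

3092011618


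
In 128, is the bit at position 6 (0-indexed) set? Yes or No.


0b10000000, bit 6 = 0. No

No


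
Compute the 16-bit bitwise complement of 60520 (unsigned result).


~0b1110110001101000 = 0b1001110010111 = 5015 (16-bit unsigned)

5015


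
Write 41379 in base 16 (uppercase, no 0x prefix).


41379 = A1A3 hex

A1A3


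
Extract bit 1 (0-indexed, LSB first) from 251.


0b11111011, position 1 = 1

1


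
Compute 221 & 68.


0b11011101 & 0b1000100 = 0b1000100 = 68

68


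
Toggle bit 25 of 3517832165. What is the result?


3517832165 ^ (1 << 25) = 3517832165 ^ 33554432 = 3551386597

3551386597


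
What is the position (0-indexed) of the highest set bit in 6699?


0b1101000101011. Highest set bit at position 12

12


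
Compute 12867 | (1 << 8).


12867 | (1 << 8) = 12867 | 256 = 13123

13123


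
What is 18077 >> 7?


0b100011010011101 >> 7 = 0b10001101 = 141

141


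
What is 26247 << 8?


0b110011010000111 << 8 = 0b11001101000011100000000 = 6719232

6719232


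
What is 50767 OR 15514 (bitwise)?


0b1100011001001111 | 0b11110010011010 = 0b1111111011011111 = 65247

65247


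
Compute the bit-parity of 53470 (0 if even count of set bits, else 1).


0b1101000011011110 has 9 ones => parity 1

1


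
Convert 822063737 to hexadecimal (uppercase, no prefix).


822063737 = 30FFB279 hex

30FFB279


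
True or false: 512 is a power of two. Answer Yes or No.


0b1000000000. Only one bit set => Yes

Yes


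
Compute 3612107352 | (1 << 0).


3612107352 | (1 << 0) = 3612107352 | 1 = 3612107353

3612107353


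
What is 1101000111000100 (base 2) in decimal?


1101000111000100 in decimal = 53700

53700


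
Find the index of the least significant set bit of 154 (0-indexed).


0b10011010. Lowest set bit at position 1

1


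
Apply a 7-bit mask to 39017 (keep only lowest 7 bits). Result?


39017 & 127 = 105

105


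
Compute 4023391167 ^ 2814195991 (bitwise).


0b11101111110100000001001110111111 ^ 0b10100111101111010011100100010111 = 0b1001000011011010010101010101000 = 1215113896

1215113896


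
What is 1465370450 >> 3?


0b1010111010101111100011101010010 >> 3 = 0b1010111010101111100011101010 = 183171306

183171306


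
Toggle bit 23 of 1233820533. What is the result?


1233820533 ^ (1 << 23) = 1233820533 ^ 8388608 = 1225431925

1225431925


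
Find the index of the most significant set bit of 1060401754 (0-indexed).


0b111111001101000111001001011010. Highest set bit at position 29

29


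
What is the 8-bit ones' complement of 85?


85 ^ 255 = 170

170


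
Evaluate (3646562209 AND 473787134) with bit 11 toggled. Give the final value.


Step 1: 3646562209 & 473787134 = 404228768
Step 2: 404228768 ^ (1 << 11) = 404228768 ^ 2048 = 404226720

404226720


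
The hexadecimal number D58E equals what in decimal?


D58E hex = 54670 decimal

54670


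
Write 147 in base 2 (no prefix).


147 = 10010011 in binary

10010011


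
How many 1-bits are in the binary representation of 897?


0b1110000001 has 4 set bits

4


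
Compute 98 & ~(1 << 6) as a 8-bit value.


98 & ~(1 << 6) = 34

34


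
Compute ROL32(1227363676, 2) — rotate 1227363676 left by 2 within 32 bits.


Rotate 0b1001001001010000001010101011100 left by 2 (32-bit) = 0b100100101000000101010101110001 = 614487409

614487409


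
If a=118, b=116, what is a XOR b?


118 ^ 116 = 2

2


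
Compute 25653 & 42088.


0b110010000110101 & 0b1010010001101000 = 0b10010000100000 = 9248

9248


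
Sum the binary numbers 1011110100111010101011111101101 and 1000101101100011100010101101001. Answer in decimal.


1011110100111010101011111101101 + 1000101101100011100010101101001 = 10100100010011110001110101010110 = 2756648278

2756648278


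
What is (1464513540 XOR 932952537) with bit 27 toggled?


Step 1: 1464513540 ^ 932952537 = 1624313309
Step 2: 1624313309 ^ (1 << 27) = 1624313309 ^ 134217728 = 1758531037

1758531037


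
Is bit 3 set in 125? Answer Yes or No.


0b1111101, bit 3 = 1. Yes

Yes


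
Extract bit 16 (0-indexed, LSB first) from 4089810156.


0b11110011110001011000110011101100, position 16 = 1

1


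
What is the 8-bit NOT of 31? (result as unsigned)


~0b11111 = 0b11100000 = 224 (8-bit unsigned)

224


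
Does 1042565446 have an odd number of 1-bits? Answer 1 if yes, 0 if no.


0b111110001001000100100101000110 has 13 ones => parity 1

1


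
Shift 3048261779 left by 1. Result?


0b10110101101100001100100010010011 << 1 = 0b101101011011000011001000100100110 = 6096523558

6096523558


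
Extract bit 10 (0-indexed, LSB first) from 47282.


0b1011100010110010, position 10 = 0

0


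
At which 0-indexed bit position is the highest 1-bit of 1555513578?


0b1011100101101110100000011101010. Highest set bit at position 30

30


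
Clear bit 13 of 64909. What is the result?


64909 & ~(1 << 13) = 56717

56717


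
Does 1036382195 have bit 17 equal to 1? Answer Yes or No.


0b111101110001011110111111110011, bit 17 = 0. No

No


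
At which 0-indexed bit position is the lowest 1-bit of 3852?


0b111100001100. Lowest set bit at position 2

2


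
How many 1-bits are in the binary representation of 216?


0b11011000 has 4 set bits

4


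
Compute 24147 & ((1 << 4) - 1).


24147 & 15 = 3

3


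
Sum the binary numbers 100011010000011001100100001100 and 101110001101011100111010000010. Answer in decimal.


100011010000011001100100001100 + 101110001101011100111010000010 = 1010001011101110110011110001110 = 1366779790

1366779790


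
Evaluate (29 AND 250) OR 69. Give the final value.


Step 1: 29 & 250 = 24
Step 2: 24 | 69 = 93

93


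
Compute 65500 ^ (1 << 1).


65500 ^ (1 << 1) = 65500 ^ 2 = 65502

65502


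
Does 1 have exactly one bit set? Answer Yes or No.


0b1. Only one bit set => Yes

Yes


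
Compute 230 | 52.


0b11100110 | 0b110100 = 0b11110110 = 246

246


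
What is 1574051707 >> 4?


0b1011101110100100001111101111011 >> 4 = 0b101110111010010000111110111 = 98378231

98378231


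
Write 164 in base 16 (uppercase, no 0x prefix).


164 = A4 hex

A4


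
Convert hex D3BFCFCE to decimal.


D3BFCFCE hex = 3552563150 decimal

3552563150


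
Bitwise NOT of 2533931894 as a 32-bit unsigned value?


~0b10010111000010001011101101110110 = 0b1101000111101110100010010001001 = 1761035401 (32-bit unsigned)

1761035401


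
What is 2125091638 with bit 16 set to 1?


2125091638 | (1 << 16) = 2125091638 | 65536 = 2125157174

2125157174


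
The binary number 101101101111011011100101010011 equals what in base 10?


101101101111011011100101010011 in decimal = 767408467

767408467


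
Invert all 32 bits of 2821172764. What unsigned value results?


2821172764 ^ 4294967295 = 1473794531

1473794531


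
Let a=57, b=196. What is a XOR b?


57 ^ 196 = 253

253


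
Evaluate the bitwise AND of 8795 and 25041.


0b10001001011011 & 0b110000111010001 = 0b10000001010001 = 8273

8273


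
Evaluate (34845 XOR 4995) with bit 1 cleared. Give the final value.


Step 1: 34845 ^ 4995 = 39838
Step 2: 39838 & ~(1 << 1) = 39836

39836


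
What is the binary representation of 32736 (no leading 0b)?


32736 = 111111111100000 in binary

111111111100000


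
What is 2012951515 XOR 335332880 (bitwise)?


0b1110111111110110011001111011011 ^ 0b10011111111001100011000010000 = 0b1100100000001111111010111001011 = 1678243275

1678243275


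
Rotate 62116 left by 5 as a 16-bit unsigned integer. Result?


Rotate 0b1111001010100100 left by 5 (16-bit) = 0b101010010011110 = 21662

21662


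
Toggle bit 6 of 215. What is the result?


215 ^ (1 << 6) = 215 ^ 64 = 151

151


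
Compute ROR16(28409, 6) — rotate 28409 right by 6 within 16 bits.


Rotate 0b110111011111001 right by 6 (16-bit) = 0b1110010110111011 = 58811

58811


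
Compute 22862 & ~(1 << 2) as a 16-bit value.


22862 & ~(1 << 2) = 22858

22858


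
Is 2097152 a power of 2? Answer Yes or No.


0b1000000000000000000000. Only one bit set => Yes

Yes


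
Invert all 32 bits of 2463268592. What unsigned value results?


2463268592 ^ 4294967295 = 1831698703

1831698703


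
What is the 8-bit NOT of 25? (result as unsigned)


~0b11001 = 0b11100110 = 230 (8-bit unsigned)

230


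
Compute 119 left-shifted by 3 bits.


0b1110111 << 3 = 0b1110111000 = 952

952


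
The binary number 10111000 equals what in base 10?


10111000 in decimal = 184

184


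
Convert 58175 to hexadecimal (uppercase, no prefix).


58175 = E33F hex

E33F


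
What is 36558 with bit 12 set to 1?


36558 | (1 << 12) = 36558 | 4096 = 40654

40654


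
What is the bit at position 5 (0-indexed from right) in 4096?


0b1000000000000, position 5 = 0

0


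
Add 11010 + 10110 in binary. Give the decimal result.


11010 + 10110 = 110000 = 48

48


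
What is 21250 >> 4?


0b101001100000010 >> 4 = 0b10100110000 = 1328

1328


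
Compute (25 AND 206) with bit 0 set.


Step 1: 25 & 206 = 8
Step 2: 8 | (1 << 0) = 8 | 1 = 9

9


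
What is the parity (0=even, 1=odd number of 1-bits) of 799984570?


0b101111101011101100101110111010 has 20 ones => parity 0

0


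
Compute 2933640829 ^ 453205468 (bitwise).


0b10101110110110111100111001111101 ^ 0b11011000000110101110111011100 = 0b10110101110110001001001110100001 = 3050869665

3050869665


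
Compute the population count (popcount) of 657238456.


0b100111001011001010100110111000 has 15 set bits

15


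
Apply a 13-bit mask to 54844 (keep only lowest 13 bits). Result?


54844 & 8191 = 5692

5692


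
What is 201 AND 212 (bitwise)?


0b11001001 & 0b11010100 = 0b11000000 = 192

192


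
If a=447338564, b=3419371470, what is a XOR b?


447338564 ^ 3419371470 = 3513167754

3513167754


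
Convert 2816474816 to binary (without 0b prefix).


2816474816 = 10100111110111111111111011000000 in binary

10100111110111111111111011000000


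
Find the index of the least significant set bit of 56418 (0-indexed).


0b1101110001100010. Lowest set bit at position 1

1


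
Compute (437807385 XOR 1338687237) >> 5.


Step 1: 437807385 ^ 1338687237 = 1439880732
Step 2: 1439880732 >> 5 = 44996272

44996272


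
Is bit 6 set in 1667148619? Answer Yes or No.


0b1100011010111101010101101001011, bit 6 = 1. Yes

Yes


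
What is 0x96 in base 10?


96 hex = 150 decimal

150


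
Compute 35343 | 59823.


0b1000101000001111 | 0b1110100110101111 = 0b1110101110101111 = 60335

60335


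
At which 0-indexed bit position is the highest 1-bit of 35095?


0b1000100100010111. Highest set bit at position 15

15


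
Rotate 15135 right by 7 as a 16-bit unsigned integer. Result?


Rotate 0b11101100011111 right by 7 (16-bit) = 0b11111001110110 = 15990

15990


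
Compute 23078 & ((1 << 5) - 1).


23078 & 31 = 6

6


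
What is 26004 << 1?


0b110010110010100 << 1 = 0b1100101100101000 = 52008

52008


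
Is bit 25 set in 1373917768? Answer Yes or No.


0b1010001111001000101001001001000, bit 25 = 0. No

No


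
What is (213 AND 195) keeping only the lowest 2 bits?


Step 1: 213 & 195 = 193
Step 2: 193 & 3 = 1

1


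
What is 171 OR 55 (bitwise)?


0b10101011 | 0b110111 = 0b10111111 = 191

191


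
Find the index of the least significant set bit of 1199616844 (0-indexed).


0b1000111100000001011001101001100. Lowest set bit at position 2

2


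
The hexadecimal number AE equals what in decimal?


AE hex = 174 decimal

174


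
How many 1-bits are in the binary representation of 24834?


0b110000100000010 has 4 set bits

4


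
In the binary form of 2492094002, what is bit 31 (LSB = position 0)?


0b10010100100010100101011000110010, position 31 = 1

1


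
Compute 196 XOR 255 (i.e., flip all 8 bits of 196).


196 ^ 255 = 59

59


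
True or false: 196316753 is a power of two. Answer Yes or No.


0b1011101100111000111001010001. Multiple bits set => No

No


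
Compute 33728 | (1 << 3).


33728 | (1 << 3) = 33728 | 8 = 33736

33736


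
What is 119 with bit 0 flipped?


119 ^ (1 << 0) = 119 ^ 1 = 118

118


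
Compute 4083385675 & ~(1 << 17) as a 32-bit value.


4083385675 & ~(1 << 17) = 4083254603

4083254603


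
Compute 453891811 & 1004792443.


0b11011000011011101011011100011 & 0b111011111000111110101001111011 = 0b11011000000011100001001100011 = 453100131

453100131


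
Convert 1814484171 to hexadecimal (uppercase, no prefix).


1814484171 = 6C26D4CB hex

6C26D4CB


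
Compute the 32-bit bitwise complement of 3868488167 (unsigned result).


~0b11100110100101000111000111100111 = 0b11001011010111000111000011000 = 426479128 (32-bit unsigned)

426479128


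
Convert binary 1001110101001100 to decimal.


1001110101001100 in decimal = 40268

40268


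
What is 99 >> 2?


0b1100011 >> 2 = 0b11000 = 24

24


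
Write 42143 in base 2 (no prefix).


42143 = 1010010010011111 in binary

1010010010011111


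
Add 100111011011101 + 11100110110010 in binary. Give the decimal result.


100111011011101 + 11100110110010 = 1000100010001111 = 34959

34959


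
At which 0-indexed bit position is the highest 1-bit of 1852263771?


0b1101110011001110100110101011011. Highest set bit at position 30

30


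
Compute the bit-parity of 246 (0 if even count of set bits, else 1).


0b11110110 has 6 ones => parity 0

0


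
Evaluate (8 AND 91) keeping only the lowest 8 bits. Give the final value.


Step 1: 8 & 91 = 8
Step 2: 8 & 255 = 8

8


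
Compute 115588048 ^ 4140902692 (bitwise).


0b110111000111011101111010000 ^ 0b11110110110100010010100100100100 = 0b11110000001100101001001011110100 = 4029846260

4029846260


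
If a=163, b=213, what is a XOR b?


163 ^ 213 = 118

118


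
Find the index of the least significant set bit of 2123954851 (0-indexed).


0b1111110100110001111101010100011. Lowest set bit at position 0

0


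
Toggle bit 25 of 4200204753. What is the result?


4200204753 ^ (1 << 25) = 4200204753 ^ 33554432 = 4166650321

4166650321


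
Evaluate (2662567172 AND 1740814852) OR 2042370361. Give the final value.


Step 1: 2662567172 & 1740814852 = 109217796
Step 2: 109217796 | 2042370361 = 2143197501

2143197501


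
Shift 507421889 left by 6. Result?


0b11110001111101010010011000001 << 6 = 0b11110001111101010010011000001000000 = 32475000896

32475000896


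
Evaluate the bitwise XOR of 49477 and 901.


0b1100000101000101 ^ 0b1110000101 = 0b1100001011000000 = 49856

49856


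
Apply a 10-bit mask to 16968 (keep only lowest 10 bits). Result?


16968 & 1023 = 584

584


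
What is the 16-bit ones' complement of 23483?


23483 ^ 65535 = 42052

42052


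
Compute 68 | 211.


0b1000100 | 0b11010011 = 0b11010111 = 215

215


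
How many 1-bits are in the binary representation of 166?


0b10100110 has 4 set bits

4


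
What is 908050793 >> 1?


0b110110000111111100000101101001 >> 1 = 0b11011000011111110000010110100 = 454025396

454025396


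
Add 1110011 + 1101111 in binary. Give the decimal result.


1110011 + 1101111 = 11100010 = 226

226


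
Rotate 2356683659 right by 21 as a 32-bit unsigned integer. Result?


Rotate 0b10001100011110000010001110001011 right by 21 (32-bit) = 0b11000001000111000101110001100011 = 3239861347

3239861347


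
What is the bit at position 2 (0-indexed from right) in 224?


0b11100000, position 2 = 0

0


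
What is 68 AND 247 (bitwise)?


0b1000100 & 0b11110111 = 0b1000100 = 68

68


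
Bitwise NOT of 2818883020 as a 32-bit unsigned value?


~0b10101000000001001011110111001100 = 0b1010111111110110100001000110011 = 1476084275 (32-bit unsigned)

1476084275


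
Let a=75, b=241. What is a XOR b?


75 ^ 241 = 186

186


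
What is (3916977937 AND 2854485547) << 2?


Step 1: 3916977937 & 2854485547 = 2820691457
Step 2: 2820691457 << 2 = 11282765828

11282765828


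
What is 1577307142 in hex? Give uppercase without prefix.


1577307142 = 5E03CC06 hex

5E03CC06


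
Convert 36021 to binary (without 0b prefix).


36021 = 1000110010110101 in binary

1000110010110101


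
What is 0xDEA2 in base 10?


DEA2 hex = 56994 decimal

56994


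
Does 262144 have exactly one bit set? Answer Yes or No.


0b1000000000000000000. Only one bit set => Yes

Yes


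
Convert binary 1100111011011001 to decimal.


1100111011011001 in decimal = 52953

52953


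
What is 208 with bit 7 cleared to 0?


208 & ~(1 << 7) = 80

80


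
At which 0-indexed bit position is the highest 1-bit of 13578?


0b11010100001010. Highest set bit at position 13

13


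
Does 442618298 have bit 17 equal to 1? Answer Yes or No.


0b11010011000011101000110111010, bit 17 = 0. No

No


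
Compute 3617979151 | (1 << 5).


3617979151 | (1 << 5) = 3617979151 | 32 = 3617979183

3617979183


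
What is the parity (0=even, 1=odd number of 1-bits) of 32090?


0b111110101011010 has 10 ones => parity 0

0


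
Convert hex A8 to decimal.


A8 hex = 168 decimal

168


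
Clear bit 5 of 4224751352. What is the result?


4224751352 & ~(1 << 5) = 4224751320

4224751320


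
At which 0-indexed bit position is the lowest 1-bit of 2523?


0b100111011011. Lowest set bit at position 0

0


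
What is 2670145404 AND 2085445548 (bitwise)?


0b10011111001001110010111101111100 & 0b1111100010011010101111110101100 = 0b11100000001010000111100101100 = 470093612

470093612


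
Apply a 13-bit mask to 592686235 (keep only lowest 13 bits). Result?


592686235 & 8191 = 3227

3227


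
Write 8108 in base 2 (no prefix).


8108 = 1111110101100 in binary

1111110101100


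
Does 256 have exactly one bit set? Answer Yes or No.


0b100000000. Only one bit set => Yes

Yes


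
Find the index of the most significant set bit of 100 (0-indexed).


0b1100100. Highest set bit at position 6

6


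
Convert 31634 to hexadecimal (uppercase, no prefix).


31634 = 7B92 hex

7B92


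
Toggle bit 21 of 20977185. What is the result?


20977185 ^ (1 << 21) = 20977185 ^ 2097152 = 23074337

23074337


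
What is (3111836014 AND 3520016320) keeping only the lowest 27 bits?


Step 1: 3111836014 & 3520016320 = 2437548352
Step 2: 2437548352 & 134217727 = 21629248

21629248


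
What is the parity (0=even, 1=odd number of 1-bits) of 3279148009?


0b11000011011100111101001111101001 has 19 ones => parity 1

1


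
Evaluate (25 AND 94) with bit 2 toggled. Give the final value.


Step 1: 25 & 94 = 24
Step 2: 24 ^ (1 << 2) = 24 ^ 4 = 28

28


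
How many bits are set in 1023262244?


0b111100111111011011111000100100 has 19 set bits

19


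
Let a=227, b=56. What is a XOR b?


227 ^ 56 = 219

219


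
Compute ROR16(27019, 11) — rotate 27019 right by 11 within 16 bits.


Rotate 0b110100110001011 right by 11 (16-bit) = 0b11000101101101 = 12653

12653


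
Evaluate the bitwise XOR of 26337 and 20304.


0b110011011100001 ^ 0b100111101010000 = 0b10100110110001 = 10673

10673


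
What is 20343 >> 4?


0b100111101110111 >> 4 = 0b10011110111 = 1271

1271


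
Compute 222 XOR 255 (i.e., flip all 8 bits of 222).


222 ^ 255 = 33

33


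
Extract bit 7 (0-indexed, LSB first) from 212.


0b11010100, position 7 = 1

1


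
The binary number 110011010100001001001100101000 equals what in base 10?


110011010100001001001100101000 in decimal = 860918568

860918568


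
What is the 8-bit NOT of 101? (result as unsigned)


~0b1100101 = 0b10011010 = 154 (8-bit unsigned)

154


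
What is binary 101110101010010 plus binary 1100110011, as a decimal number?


101110101010010 + 1100110011 = 110000010000101 = 24709

24709


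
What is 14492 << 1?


0b11100010011100 << 1 = 0b111000100111000 = 28984

28984


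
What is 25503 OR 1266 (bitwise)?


0b110001110011111 | 0b10011110010 = 0b110011111111111 = 26623

26623


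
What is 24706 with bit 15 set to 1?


24706 | (1 << 15) = 24706 | 32768 = 57474

57474


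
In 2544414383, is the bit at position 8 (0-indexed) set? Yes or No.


0b10010111101010001010111010101111, bit 8 = 0. No

No


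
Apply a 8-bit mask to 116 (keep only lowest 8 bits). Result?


116 & 255 = 116

116


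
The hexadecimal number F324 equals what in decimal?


F324 hex = 62244 decimal

62244


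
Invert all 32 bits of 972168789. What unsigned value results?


972168789 ^ 4294967295 = 3322798506

3322798506


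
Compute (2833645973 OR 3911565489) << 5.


Step 1: 2833645973 | 3911565489 = 3924279733
Step 2: 3924279733 << 5 = 125576951456

125576951456


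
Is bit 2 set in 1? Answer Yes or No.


0b1, bit 2 = 0. No

No


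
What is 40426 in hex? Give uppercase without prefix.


40426 = 9DEA hex

9DEA


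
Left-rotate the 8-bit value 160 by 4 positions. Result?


Rotate 0b10100000 left by 4 (8-bit) = 0b1010 = 10

10


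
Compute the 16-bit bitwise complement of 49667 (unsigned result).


~0b1100001000000011 = 0b11110111111100 = 15868 (16-bit unsigned)

15868


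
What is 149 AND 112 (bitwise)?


0b10010101 & 0b1110000 = 0b10000 = 16

16


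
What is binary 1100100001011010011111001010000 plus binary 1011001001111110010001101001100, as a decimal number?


1100100001011010011111001010000 + 1011001001111110010001101001100 = 10111101011011000110000110011100 = 3177996700

3177996700


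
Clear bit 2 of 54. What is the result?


54 & ~(1 << 2) = 50

50


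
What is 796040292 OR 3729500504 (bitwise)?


0b101111011100101001110001100100 | 0b11011110010010111010100101011000 = 0b11111111011110111011110101111100 = 4286299516

4286299516


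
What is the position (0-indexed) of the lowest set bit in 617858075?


0b100100110100111100010000011011. Lowest set bit at position 0

0


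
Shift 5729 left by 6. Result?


0b1011001100001 << 6 = 0b1011001100001000000 = 366656

366656


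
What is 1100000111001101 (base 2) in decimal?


1100000111001101 in decimal = 49613

49613


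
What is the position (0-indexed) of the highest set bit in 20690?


0b101000011010010. Highest set bit at position 14

14


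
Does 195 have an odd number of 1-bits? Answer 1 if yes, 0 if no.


0b11000011 has 4 ones => parity 0

0


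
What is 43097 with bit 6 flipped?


43097 ^ (1 << 6) = 43097 ^ 64 = 43033

43033


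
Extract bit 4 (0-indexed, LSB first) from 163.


0b10100011, position 4 = 0

0


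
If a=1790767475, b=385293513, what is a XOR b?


1790767475 ^ 385293513 = 2085350842

2085350842


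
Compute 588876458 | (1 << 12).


588876458 | (1 << 12) = 588876458 | 4096 = 588880554

588880554


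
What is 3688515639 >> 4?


0b11011011110110100100100000110111 >> 4 = 0b1101101111011010010010000011 = 230532227

230532227


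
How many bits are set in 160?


0b10100000 has 2 set bits

2


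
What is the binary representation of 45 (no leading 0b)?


45 = 101101 in binary

101101


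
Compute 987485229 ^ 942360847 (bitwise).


0b111010110110111101010000101101 ^ 0b111000001010110100100100001111 = 0b10111100001001110100100010 = 49323298

49323298


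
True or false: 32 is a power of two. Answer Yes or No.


0b100000. Only one bit set => Yes

Yes


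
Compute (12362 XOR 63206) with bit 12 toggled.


Step 1: 12362 ^ 63206 = 50860
Step 2: 50860 ^ (1 << 12) = 50860 ^ 4096 = 54956

54956


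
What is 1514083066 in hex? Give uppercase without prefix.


1514083066 = 5A3F12FA hex

5A3F12FA


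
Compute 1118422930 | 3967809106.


0b1000010101010011100011110010010 | 0b11101100011111111111011001010010 = 0b11101110111111111111011111010010 = 4009752530

4009752530


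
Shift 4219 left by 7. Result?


0b1000001111011 << 7 = 0b10000011110110000000 = 540032

540032


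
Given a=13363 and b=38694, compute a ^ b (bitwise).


13363 ^ 38694 = 41749

41749


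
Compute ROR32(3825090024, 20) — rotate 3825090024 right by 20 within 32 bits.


Rotate 0b11100011111111100011110111101000 right by 20 (32-bit) = 0b11100011110111101000111000111111 = 3823013439

3823013439


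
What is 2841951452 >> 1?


0b10101001011001001011110011011100 >> 1 = 0b1010100101100100101111001101110 = 1420975726

1420975726


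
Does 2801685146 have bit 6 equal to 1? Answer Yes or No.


0b10100110111111100101001010011010, bit 6 = 0. No

No


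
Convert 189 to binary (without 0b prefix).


189 = 10111101 in binary

10111101


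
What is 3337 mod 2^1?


3337 & 1 = 1

1


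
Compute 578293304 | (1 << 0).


578293304 | (1 << 0) = 578293304 | 1 = 578293305

578293305


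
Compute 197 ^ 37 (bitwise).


0b11000101 ^ 0b100101 = 0b11100000 = 224

224


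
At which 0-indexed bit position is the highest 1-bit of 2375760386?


0b10001101100110110011101000000010. Highest set bit at position 31

31


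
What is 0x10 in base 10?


10 hex = 16 decimal

16


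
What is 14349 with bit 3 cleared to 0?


14349 & ~(1 << 3) = 14341

14341


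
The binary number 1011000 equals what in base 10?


1011000 in decimal = 88

88


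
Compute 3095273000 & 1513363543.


0b10111000011111100001111000101000 & 0b1011010001101000001100001010111 = 0b11000001101000001100000000000 = 406067200

406067200


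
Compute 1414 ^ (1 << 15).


1414 ^ (1 << 15) = 1414 ^ 32768 = 34182

34182


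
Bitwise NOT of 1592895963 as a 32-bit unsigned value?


~0b1011110111100011010100111011011 = 0b10100001000011100101011000100100 = 2702071332 (32-bit unsigned)

2702071332


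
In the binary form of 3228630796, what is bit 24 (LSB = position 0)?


0b11000000011100001111111100001100, position 24 = 0

0


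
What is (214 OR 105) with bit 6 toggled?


Step 1: 214 | 105 = 255
Step 2: 255 ^ (1 << 6) = 255 ^ 64 = 191

191


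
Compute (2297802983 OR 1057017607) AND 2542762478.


Step 1: 2297802983 | 1057017607 = 3220570087
Step 2: 3220570087 & 2542762478 = 2542107110

2542107110


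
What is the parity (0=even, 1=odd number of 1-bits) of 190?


0b10111110 has 6 ones => parity 0

0


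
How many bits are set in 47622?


0b1011101000000110 has 7 set bits

7


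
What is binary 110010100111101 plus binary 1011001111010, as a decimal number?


110010100111101 + 1011001111010 = 111101110110111 = 31671

31671


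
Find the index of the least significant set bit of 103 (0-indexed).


0b1100111. Lowest set bit at position 0

0


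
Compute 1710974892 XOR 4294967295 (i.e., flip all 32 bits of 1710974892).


1710974892 ^ 4294967295 = 2583992403

2583992403


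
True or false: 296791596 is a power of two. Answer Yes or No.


0b10001101100001010111000101100. Multiple bits set => No

No


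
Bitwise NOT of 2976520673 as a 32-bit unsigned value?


~0b10110001011010100001100111100001 = 0b1001110100101011110011000011110 = 1318446622 (32-bit unsigned)

1318446622


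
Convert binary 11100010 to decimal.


11100010 in decimal = 226

226


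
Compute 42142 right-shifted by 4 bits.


0b1010010010011110 >> 4 = 0b101001001001 = 2633

2633


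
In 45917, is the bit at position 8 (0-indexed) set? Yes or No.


0b1011001101011101, bit 8 = 1. Yes

Yes


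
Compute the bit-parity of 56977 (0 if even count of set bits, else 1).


0b1101111010010001 has 9 ones => parity 1

1


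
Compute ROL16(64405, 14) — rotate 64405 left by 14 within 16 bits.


Rotate 0b1111101110010101 left by 14 (16-bit) = 0b111111011100101 = 32485

32485


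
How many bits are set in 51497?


0b1100100100101001 has 7 set bits

7


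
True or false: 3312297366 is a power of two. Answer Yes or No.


0b11000101011011011010010110010110. Multiple bits set => No

No


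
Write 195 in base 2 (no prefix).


195 = 11000011 in binary

11000011


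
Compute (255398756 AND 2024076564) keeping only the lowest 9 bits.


Step 1: 255398756 & 2024076564 = 136319236
Step 2: 136319236 & 511 = 260

260


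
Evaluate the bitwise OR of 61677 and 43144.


0b1111000011101101 | 0b1010100010001000 = 0b1111100011101101 = 63725

63725


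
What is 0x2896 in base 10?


2896 hex = 10390 decimal

10390


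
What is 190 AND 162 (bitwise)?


0b10111110 & 0b10100010 = 0b10100010 = 162

162


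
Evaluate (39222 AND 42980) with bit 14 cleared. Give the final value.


Step 1: 39222 & 42980 = 33060
Step 2: 33060 & ~(1 << 14) = 33060

33060


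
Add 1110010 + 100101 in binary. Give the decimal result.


1110010 + 100101 = 10010111 = 151

151


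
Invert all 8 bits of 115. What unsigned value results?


115 ^ 255 = 140

140


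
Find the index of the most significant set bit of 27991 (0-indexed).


0b110110101010111. Highest set bit at position 14

14


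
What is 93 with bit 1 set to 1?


93 | (1 << 1) = 93 | 2 = 95

95


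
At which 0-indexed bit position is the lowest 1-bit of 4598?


0b1000111110110. Lowest set bit at position 1

1


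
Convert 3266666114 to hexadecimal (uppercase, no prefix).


3266666114 = C2B55E82 hex

C2B55E82


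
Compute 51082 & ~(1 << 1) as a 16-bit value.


51082 & ~(1 << 1) = 51080

51080
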